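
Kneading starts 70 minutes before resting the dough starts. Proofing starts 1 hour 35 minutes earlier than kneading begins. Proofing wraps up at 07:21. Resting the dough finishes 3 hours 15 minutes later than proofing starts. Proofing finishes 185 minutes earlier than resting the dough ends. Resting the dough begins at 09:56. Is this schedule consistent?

Kneading starts at 09:56 − 70 min = 08:46.
Proofing starts at 08:46 − 95 min = 07:11.
Resting the dough ends at 07:11 + 195 min = 10:26.
Proofing ends at 10:26 − 185 min = 07:21.
That matches the stated 07:21, so the schedule is consistent.

Yes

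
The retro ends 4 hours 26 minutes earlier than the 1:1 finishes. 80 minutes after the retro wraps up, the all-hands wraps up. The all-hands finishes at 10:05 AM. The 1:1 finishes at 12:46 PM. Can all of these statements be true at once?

No

The retro ends at 12:46 PM − 266 min = 8:20 AM.
The all-hands ends at 8:20 AM + 80 min = 9:40 AM.
But the all-hands is also said to end at 10:05 AM — a 25-minute conflict.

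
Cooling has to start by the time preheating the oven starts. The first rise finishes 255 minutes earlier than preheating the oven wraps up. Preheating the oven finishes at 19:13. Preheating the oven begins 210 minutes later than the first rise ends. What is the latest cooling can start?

The first rise ends at 19:13 − 255 min = 14:58.
Preheating the oven starts at 14:58 + 210 min = 18:28.
Cooling is bounded by preheating the oven, so the latest it can start is 18:28.

18:28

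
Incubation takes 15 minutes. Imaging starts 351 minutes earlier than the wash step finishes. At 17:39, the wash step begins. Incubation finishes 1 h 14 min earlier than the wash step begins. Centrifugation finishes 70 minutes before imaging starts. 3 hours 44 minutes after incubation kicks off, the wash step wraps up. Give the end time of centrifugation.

Incubation ends at 17:39 − 74 min = 16:25.
Incubation starts at 16:25 − 15 min = 16:10.
The wash step ends at 16:10 + 224 min = 19:54.
Imaging starts at 19:54 − 351 min = 14:03.
Centrifugation ends at 14:03 − 70 min = 12:53.

12:53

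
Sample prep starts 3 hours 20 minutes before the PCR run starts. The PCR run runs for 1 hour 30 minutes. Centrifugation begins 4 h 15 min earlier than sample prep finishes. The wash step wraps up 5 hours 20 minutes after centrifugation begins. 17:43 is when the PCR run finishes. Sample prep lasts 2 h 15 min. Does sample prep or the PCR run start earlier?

sample prep

The PCR run starts at 17:43 − 90 min = 16:13.
Sample prep starts at 16:13 − 200 min = 12:53.
Sample prep starts at 12:53 and the PCR run starts at 16:13, so sample prep is first.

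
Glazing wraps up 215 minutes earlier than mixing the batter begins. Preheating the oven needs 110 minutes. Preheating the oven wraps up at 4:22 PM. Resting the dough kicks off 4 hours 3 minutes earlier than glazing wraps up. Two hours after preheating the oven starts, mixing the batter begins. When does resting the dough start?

Preheating the oven starts at 4:22 PM − 110 min = 2:32 PM.
Mixing the batter starts at 2:32 PM + 120 min = 4:32 PM.
Glazing ends at 4:32 PM − 215 min = 12:57 PM.
Resting the dough starts at 12:57 PM − 243 min = 8:54 AM.

8:54 AM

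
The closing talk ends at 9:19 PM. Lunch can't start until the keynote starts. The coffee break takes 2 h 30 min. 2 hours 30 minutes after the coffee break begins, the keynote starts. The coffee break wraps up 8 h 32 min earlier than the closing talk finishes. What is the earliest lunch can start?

The coffee break ends at 9:19 PM − 512 min = 12:47 PM.
The coffee break starts at 12:47 PM − 150 min = 10:17 AM.
The keynote starts at 10:17 AM + 150 min = 12:47 PM.
Lunch is bounded by the keynote, so the earliest it can start is 12:47 PM.

12:47 PM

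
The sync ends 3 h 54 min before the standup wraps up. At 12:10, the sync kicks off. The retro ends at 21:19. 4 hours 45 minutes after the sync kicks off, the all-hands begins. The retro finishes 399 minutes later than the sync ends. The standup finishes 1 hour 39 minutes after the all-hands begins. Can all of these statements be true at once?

Yes

The all-hands starts at 12:10 + 285 min = 16:55.
The standup ends at 16:55 + 99 min = 18:34.
The sync ends at 18:34 − 234 min = 14:40.
The retro ends at 14:40 + 399 min = 21:19.
That matches the stated 21:19, so the schedule is consistent.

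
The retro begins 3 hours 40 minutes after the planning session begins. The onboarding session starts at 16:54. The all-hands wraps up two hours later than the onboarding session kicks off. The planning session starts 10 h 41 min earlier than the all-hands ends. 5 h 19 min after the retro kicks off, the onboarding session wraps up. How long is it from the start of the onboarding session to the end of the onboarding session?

18 minutes

The all-hands ends at 16:54 + 120 min = 18:54.
The planning session starts at 18:54 − 641 min = 08:13.
The retro starts at 08:13 + 220 min = 11:53.
The onboarding session ends at 11:53 + 319 min = 17:12.
From 16:54 to 17:12 is 18 minutes.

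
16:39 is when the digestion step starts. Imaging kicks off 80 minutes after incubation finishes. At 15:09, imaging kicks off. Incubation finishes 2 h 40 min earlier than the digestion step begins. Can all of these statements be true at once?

Incubation ends at 16:39 − 160 min = 13:59.
Imaging starts at 13:59 + 80 min = 15:19.
But imaging is also said to start at 15:09 — a 10-minute conflict.

No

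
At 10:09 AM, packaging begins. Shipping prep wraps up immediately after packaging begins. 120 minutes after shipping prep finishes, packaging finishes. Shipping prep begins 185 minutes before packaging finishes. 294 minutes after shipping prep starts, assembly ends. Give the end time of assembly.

1:58 PM

Shipping prep ends at 10:09 AM.
Packaging ends at 10:09 AM + 120 min = 12:09 PM.
Shipping prep starts at 12:09 PM − 185 min = 9:04 AM.
Assembly ends at 9:04 AM + 294 min = 1:58 PM.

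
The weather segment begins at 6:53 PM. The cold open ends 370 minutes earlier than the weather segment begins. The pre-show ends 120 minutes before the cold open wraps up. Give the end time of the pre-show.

The cold open ends at 6:53 PM − 370 min = 12:43 PM.
The pre-show ends at 12:43 PM − 120 min = 10:43 AM.

10:43 AM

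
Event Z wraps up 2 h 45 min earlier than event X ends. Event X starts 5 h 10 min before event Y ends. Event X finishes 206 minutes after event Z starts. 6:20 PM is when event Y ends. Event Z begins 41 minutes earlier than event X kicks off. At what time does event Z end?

1:10 PM

Event X starts at 6:20 PM − 310 min = 1:10 PM.
Event Z starts at 1:10 PM − 41 min = 12:29 PM.
Event X ends at 12:29 PM + 206 min = 3:55 PM.
Event Z ends at 3:55 PM − 165 min = 1:10 PM.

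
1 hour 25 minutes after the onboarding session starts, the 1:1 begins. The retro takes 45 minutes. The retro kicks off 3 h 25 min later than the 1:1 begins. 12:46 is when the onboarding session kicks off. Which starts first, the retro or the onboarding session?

the onboarding session

The 1:1 starts at 12:46 + 85 min = 14:11.
The retro starts at 14:11 + 205 min = 17:36.
The retro starts at 17:36 and the onboarding session starts at 12:46, so the onboarding session is first.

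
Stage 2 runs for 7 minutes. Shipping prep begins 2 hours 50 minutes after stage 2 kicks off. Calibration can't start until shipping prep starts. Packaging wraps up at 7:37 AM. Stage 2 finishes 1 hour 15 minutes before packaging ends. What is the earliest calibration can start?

Stage 2 ends at 7:37 AM − 75 min = 6:22 AM.
Stage 2 starts at 6:22 AM − 7 min = 6:15 AM.
Shipping prep starts at 6:15 AM + 170 min = 9:05 AM.
Calibration is bounded by shipping prep, so the earliest it can start is 9:05 AM.

9:05 AM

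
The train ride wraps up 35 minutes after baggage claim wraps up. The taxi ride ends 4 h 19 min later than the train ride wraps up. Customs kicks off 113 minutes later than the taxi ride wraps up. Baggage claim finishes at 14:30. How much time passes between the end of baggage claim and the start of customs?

The train ride ends at 14:30 + 35 min = 15:05.
The taxi ride ends at 15:05 + 259 min = 19:24.
Customs starts at 19:24 + 113 min = 21:17.
From 14:30 to 21:17 is 407 minutes.

407 minutes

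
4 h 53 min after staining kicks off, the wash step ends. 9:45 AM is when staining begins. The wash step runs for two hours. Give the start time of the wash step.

12:38 PM

The wash step ends at 9:45 AM + 293 min = 2:38 PM.
The wash step starts at 2:38 PM − 120 min = 12:38 PM.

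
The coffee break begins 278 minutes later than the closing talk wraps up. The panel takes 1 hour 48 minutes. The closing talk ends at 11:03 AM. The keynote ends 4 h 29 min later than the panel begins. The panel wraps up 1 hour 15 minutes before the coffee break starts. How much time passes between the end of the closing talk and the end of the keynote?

The coffee break starts at 11:03 AM + 278 min = 3:41 PM.
The panel ends at 3:41 PM − 75 min = 2:26 PM.
The panel starts at 2:26 PM − 108 min = 12:38 PM.
The keynote ends at 12:38 PM + 269 min = 5:07 PM.
From 11:03 AM to 5:07 PM is 6 h 4 min.

6 h 4 min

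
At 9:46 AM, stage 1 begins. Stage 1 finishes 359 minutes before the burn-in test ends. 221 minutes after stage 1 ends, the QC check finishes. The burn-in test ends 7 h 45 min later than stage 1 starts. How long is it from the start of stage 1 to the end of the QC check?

5 hours 27 minutes

The burn-in test ends at 9:46 AM + 465 min = 5:31 PM.
Stage 1 ends at 5:31 PM − 359 min = 11:32 AM.
The QC check ends at 11:32 AM + 221 min = 3:13 PM.
From 9:46 AM to 3:13 PM is 5 hours 27 minutes.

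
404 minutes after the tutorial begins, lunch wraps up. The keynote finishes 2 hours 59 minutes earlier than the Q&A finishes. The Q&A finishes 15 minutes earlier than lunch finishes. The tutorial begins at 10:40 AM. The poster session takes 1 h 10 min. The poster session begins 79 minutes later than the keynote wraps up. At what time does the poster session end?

Lunch ends at 10:40 AM + 404 min = 5:24 PM.
The Q&A ends at 5:24 PM − 15 min = 5:09 PM.
The keynote ends at 5:09 PM − 179 min = 2:10 PM.
The poster session starts at 2:10 PM + 79 min = 3:29 PM.
The poster session ends at 3:29 PM + 70 min = 4:39 PM.

4:39 PM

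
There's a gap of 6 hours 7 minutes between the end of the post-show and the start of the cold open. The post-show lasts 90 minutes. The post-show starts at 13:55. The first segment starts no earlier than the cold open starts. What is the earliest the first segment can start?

21:32

The post-show ends at 13:55 + 90 min = 15:25.
The cold open starts at 15:25 + 367 min = 21:32.
The first segment is bounded by the cold open, so the earliest it can start is 21:32.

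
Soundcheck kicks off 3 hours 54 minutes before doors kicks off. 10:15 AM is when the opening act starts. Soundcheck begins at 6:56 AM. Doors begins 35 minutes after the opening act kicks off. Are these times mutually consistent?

Yes

Doors starts at 10:15 AM + 35 min = 10:50 AM.
Soundcheck starts at 10:50 AM − 234 min = 6:56 AM.
That matches the stated 6:56 AM, so the schedule is consistent.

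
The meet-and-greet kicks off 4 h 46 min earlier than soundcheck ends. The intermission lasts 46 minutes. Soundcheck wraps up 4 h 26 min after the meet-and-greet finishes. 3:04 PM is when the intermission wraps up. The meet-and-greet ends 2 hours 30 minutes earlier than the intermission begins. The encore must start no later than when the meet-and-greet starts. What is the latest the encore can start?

11:28 AM

The intermission starts at 3:04 PM − 46 min = 2:18 PM.
The meet-and-greet ends at 2:18 PM − 150 min = 11:48 AM.
Soundcheck ends at 11:48 AM + 266 min = 4:14 PM.
The meet-and-greet starts at 4:14 PM − 286 min = 11:28 AM.
The encore is bounded by the meet-and-greet, so the latest it can start is 11:28 AM.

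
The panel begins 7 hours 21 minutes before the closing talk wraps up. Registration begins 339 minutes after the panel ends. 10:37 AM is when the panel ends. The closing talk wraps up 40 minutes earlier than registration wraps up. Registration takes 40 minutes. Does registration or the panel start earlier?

Registration starts at 10:37 AM + 339 min = 4:16 PM.
Registration ends at 4:16 PM + 40 min = 4:56 PM.
The closing talk ends at 4:56 PM − 40 min = 4:16 PM.
The panel starts at 4:16 PM − 441 min = 8:55 AM.
Registration starts at 4:16 PM and the panel starts at 8:55 AM, so the panel is first.

the panel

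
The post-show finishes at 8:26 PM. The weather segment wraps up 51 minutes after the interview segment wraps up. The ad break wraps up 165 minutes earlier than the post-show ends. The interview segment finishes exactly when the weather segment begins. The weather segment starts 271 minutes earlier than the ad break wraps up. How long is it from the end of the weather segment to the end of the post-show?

The ad break ends at 8:26 PM − 165 min = 5:41 PM.
The weather segment starts at 5:41 PM − 271 min = 1:10 PM.
So the interview segment ends at 1:10 PM.
The weather segment ends at 1:10 PM + 51 min = 2:01 PM.
From 2:01 PM to 8:26 PM is 6 hours 25 minutes.

6 hours 25 minutes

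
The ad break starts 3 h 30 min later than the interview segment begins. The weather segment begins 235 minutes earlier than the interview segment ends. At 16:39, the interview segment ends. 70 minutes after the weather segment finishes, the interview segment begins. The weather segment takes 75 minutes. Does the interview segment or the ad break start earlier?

The weather segment starts at 16:39 − 235 min = 12:44.
The weather segment ends at 12:44 + 75 min = 13:59.
The interview segment starts at 13:59 + 70 min = 15:09.
The ad break starts at 15:09 + 210 min = 18:39.
The interview segment starts at 15:09 and the ad break starts at 18:39, so the interview segment is first.

the interview segment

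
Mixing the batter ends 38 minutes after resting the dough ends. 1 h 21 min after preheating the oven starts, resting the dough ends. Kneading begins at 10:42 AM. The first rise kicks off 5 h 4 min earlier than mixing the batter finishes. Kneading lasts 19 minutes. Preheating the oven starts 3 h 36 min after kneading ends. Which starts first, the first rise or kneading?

kneading

Kneading ends at 10:42 AM + 19 min = 11:01 AM.
Preheating the oven starts at 11:01 AM + 216 min = 2:37 PM.
Resting the dough ends at 2:37 PM + 81 min = 3:58 PM.
Mixing the batter ends at 3:58 PM + 38 min = 4:36 PM.
The first rise starts at 4:36 PM − 304 min = 11:32 AM.
The first rise starts at 11:32 AM and kneading starts at 10:42 AM, so kneading is first.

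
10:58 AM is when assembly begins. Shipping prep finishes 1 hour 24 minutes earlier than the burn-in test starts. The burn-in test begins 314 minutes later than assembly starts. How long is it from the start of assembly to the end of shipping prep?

3 hours 50 minutes

The burn-in test starts at 10:58 AM + 314 min = 4:12 PM.
Shipping prep ends at 4:12 PM − 84 min = 2:48 PM.
From 10:58 AM to 2:48 PM is 3 hours 50 minutes.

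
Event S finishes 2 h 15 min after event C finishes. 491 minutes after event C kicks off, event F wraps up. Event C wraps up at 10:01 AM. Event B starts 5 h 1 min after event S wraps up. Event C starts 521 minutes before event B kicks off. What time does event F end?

4:47 PM

Event S ends at 10:01 AM + 135 min = 12:16 PM.
Event B starts at 12:16 PM + 301 min = 5:17 PM.
Event C starts at 5:17 PM − 521 min = 8:36 AM.
Event F ends at 8:36 AM + 491 min = 4:47 PM.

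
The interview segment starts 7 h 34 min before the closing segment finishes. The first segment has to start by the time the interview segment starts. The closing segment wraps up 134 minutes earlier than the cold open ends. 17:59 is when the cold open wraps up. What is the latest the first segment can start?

The closing segment ends at 17:59 − 134 min = 15:45.
The interview segment starts at 15:45 − 454 min = 08:11.
The first segment is bounded by the interview segment, so the latest it can start is 08:11.

08:11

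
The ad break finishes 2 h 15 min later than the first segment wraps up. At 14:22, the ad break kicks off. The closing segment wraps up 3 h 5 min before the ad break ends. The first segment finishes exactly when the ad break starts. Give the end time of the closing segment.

The first segment ends at 14:22.
The ad break ends at 14:22 + 135 min = 16:37.
The closing segment ends at 16:37 − 185 min = 13:32.

13:32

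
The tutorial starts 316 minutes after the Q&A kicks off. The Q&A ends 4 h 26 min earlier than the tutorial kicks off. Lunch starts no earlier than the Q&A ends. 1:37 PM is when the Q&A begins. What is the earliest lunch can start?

The tutorial starts at 1:37 PM + 316 min = 6:53 PM.
The Q&A ends at 6:53 PM − 266 min = 2:27 PM.
Lunch is bounded by the Q&A, so the earliest it can start is 2:27 PM.

2:27 PM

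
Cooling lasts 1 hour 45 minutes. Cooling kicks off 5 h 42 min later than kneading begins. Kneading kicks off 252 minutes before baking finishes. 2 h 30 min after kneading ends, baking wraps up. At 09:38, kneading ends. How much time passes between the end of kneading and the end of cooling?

5 h 45 min

Baking ends at 09:38 + 150 min = 12:08.
Kneading starts at 12:08 − 252 min = 07:56.
Cooling starts at 07:56 + 342 min = 13:38.
Cooling ends at 13:38 + 105 min = 15:23.
From 09:38 to 15:23 is 5 h 45 min.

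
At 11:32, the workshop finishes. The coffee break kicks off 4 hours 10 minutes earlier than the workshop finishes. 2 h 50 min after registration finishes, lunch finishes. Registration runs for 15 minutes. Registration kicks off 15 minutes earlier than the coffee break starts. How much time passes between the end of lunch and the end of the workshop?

1 h 20 min

The coffee break starts at 11:32 − 250 min = 07:22.
Registration starts at 07:22 − 15 min = 07:07.
Registration ends at 07:07 + 15 min = 07:22.
Lunch ends at 07:22 + 170 min = 10:12.
From 10:12 to 11:32 is 1 h 20 min.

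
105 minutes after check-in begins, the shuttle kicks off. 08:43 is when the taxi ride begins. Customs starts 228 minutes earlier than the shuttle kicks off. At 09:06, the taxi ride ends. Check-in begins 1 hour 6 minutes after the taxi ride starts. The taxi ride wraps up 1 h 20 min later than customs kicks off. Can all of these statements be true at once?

Yes

Check-in starts at 08:43 + 66 min = 09:49.
The shuttle starts at 09:49 + 105 min = 11:34.
Customs starts at 11:34 − 228 min = 07:46.
The taxi ride ends at 07:46 + 80 min = 09:06.
That matches the stated 09:06, so the schedule is consistent.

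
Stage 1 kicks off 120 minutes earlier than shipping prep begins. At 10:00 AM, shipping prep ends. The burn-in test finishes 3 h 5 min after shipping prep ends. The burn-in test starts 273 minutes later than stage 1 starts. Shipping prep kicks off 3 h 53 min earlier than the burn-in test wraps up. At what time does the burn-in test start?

The burn-in test ends at 10:00 AM + 185 min = 1:05 PM.
Shipping prep starts at 1:05 PM − 233 min = 9:12 AM.
Stage 1 starts at 9:12 AM − 120 min = 7:12 AM.
The burn-in test starts at 7:12 AM + 273 min = 11:45 AM.

11:45 AM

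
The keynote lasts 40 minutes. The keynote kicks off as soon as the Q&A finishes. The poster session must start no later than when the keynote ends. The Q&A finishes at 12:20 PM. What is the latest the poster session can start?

1:00 PM

The keynote starts at 12:20 PM.
The keynote ends at 12:20 PM + 40 min = 1:00 PM.
The poster session is bounded by the keynote, so the latest it can start is 1:00 PM.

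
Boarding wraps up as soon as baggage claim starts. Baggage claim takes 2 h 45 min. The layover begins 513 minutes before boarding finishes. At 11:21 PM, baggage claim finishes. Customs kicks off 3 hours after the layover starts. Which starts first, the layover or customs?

Baggage claim starts at 11:21 PM − 165 min = 8:36 PM.
So boarding ends at 8:36 PM.
The layover starts at 8:36 PM − 513 min = 12:03 PM.
Customs starts at 12:03 PM + 180 min = 3:03 PM.
The layover starts at 12:03 PM and customs starts at 3:03 PM, so the layover is first.

the layover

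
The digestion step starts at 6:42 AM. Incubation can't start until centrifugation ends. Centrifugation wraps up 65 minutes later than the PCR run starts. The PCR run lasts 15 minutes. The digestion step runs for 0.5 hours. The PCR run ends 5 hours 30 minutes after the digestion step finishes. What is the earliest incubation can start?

1:32 PM

The digestion step ends at 6:42 AM + 30 min = 7:12 AM.
The PCR run ends at 7:12 AM + 330 min = 12:42 PM.
The PCR run starts at 12:42 PM − 15 min = 12:27 PM.
Centrifugation ends at 12:27 PM + 65 min = 1:32 PM.
Incubation is bounded by centrifugation, so the earliest it can start is 1:32 PM.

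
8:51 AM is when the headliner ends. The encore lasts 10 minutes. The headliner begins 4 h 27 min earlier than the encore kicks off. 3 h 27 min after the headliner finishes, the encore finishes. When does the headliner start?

The encore ends at 8:51 AM + 207 min = 12:18 PM.
The encore starts at 12:18 PM − 10 min = 12:08 PM.
The headliner starts at 12:08 PM − 267 min = 7:41 AM.

7:41 AM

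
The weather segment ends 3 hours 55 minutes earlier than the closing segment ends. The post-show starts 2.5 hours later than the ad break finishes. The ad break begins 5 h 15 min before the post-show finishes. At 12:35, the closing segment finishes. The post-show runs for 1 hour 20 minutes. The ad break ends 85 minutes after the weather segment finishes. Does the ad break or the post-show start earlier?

the ad break

The weather segment ends at 12:35 − 235 min = 08:40.
The ad break ends at 08:40 + 85 min = 10:05.
The post-show starts at 10:05 + 150 min = 12:35.
The post-show ends at 12:35 + 80 min = 13:55.
The ad break starts at 13:55 − 315 min = 08:40.
The ad break starts at 08:40 and the post-show starts at 12:35, so the ad break is first.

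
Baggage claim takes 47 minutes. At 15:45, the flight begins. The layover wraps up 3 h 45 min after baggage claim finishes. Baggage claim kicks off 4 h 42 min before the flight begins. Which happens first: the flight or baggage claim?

Baggage claim starts at 15:45 − 282 min = 11:03.
The flight starts at 15:45 and baggage claim starts at 11:03, so baggage claim is first.

baggage claim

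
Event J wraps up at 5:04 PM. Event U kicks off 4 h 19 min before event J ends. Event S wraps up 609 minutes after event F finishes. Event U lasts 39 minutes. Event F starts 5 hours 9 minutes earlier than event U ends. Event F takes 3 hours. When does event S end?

Event U starts at 5:04 PM − 259 min = 12:45 PM.
Event U ends at 12:45 PM + 39 min = 1:24 PM.
Event F starts at 1:24 PM − 309 min = 8:15 AM.
Event F ends at 8:15 AM + 180 min = 11:15 AM.
Event S ends at 11:15 AM + 609 min = 9:24 PM.

9:24 PM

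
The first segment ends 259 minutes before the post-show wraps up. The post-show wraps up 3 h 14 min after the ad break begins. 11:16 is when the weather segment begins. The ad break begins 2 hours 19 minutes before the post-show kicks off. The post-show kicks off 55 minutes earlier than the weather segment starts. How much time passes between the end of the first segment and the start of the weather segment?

4 hours 19 minutes

The post-show starts at 11:16 − 55 min = 10:21.
The ad break starts at 10:21 − 139 min = 08:02.
The post-show ends at 08:02 + 194 min = 11:16.
The first segment ends at 11:16 − 259 min = 06:57.
From 06:57 to 11:16 is 4 hours 19 minutes.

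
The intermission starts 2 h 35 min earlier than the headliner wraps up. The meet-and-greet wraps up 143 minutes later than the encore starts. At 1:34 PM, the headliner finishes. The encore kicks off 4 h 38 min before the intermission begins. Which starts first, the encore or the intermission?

The intermission starts at 1:34 PM − 155 min = 10:59 AM.
The encore starts at 10:59 AM − 278 min = 6:21 AM.
The encore starts at 6:21 AM and the intermission starts at 10:59 AM, so the encore is first.

the encore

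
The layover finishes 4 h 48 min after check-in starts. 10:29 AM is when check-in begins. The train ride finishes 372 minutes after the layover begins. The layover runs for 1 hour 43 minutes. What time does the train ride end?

7:46 PM

The layover ends at 10:29 AM + 288 min = 3:17 PM.
The layover starts at 3:17 PM − 103 min = 1:34 PM.
The train ride ends at 1:34 PM + 372 min = 7:46 PM.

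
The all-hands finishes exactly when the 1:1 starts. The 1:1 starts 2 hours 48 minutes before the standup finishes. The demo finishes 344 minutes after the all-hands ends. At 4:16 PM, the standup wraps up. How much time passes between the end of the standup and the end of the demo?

2 hours 56 minutes

The 1:1 starts at 4:16 PM − 168 min = 1:28 PM.
So the all-hands ends at 1:28 PM.
The demo ends at 1:28 PM + 344 min = 7:12 PM.
From 4:16 PM to 7:12 PM is 2 hours 56 minutes.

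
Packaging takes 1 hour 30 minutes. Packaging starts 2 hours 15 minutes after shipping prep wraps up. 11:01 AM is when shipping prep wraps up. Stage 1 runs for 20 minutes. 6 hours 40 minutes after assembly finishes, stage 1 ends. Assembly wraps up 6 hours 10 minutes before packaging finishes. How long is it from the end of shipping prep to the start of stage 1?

235 minutes

Packaging starts at 11:01 AM + 135 min = 1:16 PM.
Packaging ends at 1:16 PM + 90 min = 2:46 PM.
Assembly ends at 2:46 PM − 370 min = 8:36 AM.
Stage 1 ends at 8:36 AM + 400 min = 3:16 PM.
Stage 1 starts at 3:16 PM − 20 min = 2:56 PM.
From 11:01 AM to 2:56 PM is 235 minutes.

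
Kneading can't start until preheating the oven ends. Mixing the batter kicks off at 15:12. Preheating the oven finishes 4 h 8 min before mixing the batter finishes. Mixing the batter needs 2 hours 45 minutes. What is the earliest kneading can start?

13:49

Mixing the batter ends at 15:12 + 165 min = 17:57.
Preheating the oven ends at 17:57 − 248 min = 13:49.
Kneading is bounded by preheating the oven, so the earliest it can start is 13:49.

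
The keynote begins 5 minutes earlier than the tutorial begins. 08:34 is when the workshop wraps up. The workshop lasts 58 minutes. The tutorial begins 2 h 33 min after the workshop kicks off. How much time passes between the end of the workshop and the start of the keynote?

1.5 hours

The workshop starts at 08:34 − 58 min = 07:36.
The tutorial starts at 07:36 + 153 min = 10:09.
The keynote starts at 10:09 − 5 min = 10:04.
From 08:34 to 10:04 is 1.5 hours.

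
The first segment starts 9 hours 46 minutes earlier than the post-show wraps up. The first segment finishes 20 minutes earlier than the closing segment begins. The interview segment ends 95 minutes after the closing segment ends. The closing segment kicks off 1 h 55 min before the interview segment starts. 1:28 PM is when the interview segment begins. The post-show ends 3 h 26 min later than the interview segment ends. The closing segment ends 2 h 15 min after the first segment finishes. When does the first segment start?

The closing segment starts at 1:28 PM − 115 min = 11:33 AM.
The first segment ends at 11:33 AM − 20 min = 11:13 AM.
The closing segment ends at 11:13 AM + 135 min = 1:28 PM.
The interview segment ends at 1:28 PM + 95 min = 3:03 PM.
The post-show ends at 3:03 PM + 206 min = 6:29 PM.
The first segment starts at 6:29 PM − 586 min = 8:43 AM.

8:43 AM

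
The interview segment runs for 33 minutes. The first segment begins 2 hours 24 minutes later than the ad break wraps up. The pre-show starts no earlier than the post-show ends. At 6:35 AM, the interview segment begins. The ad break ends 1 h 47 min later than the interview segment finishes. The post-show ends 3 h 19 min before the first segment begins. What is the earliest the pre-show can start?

The interview segment ends at 6:35 AM + 33 min = 7:08 AM.
The ad break ends at 7:08 AM + 107 min = 8:55 AM.
The first segment starts at 8:55 AM + 144 min = 11:19 AM.
The post-show ends at 11:19 AM − 199 min = 8:00 AM.
The pre-show is bounded by the post-show, so the earliest it can start is 8:00 AM.

8:00 AM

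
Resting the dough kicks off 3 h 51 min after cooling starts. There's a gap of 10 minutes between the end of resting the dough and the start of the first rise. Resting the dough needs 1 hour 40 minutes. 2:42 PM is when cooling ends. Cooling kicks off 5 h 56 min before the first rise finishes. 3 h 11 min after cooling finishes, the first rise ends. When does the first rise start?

The first rise ends at 2:42 PM + 191 min = 5:53 PM.
Cooling starts at 5:53 PM − 356 min = 11:57 AM.
Resting the dough starts at 11:57 AM + 231 min = 3:48 PM.
Resting the dough ends at 3:48 PM + 100 min = 5:28 PM.
The first rise starts at 5:28 PM + 10 min = 5:38 PM.

5:38 PM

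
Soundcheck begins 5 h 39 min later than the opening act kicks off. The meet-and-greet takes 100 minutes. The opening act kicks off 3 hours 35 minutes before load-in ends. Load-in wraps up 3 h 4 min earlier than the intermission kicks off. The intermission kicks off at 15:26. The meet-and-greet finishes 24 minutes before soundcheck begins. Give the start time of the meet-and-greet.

12:22

Load-in ends at 15:26 − 184 min = 12:22.
The opening act starts at 12:22 − 215 min = 08:47.
Soundcheck starts at 08:47 + 339 min = 14:26.
The meet-and-greet ends at 14:26 − 24 min = 14:02.
The meet-and-greet starts at 14:02 − 100 min = 12:22.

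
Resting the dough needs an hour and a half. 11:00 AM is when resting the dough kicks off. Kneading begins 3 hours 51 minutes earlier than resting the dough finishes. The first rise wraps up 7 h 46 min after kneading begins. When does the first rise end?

Resting the dough ends at 11:00 AM + 90 min = 12:30 PM.
Kneading starts at 12:30 PM − 231 min = 8:39 AM.
The first rise ends at 8:39 AM + 466 min = 4:25 PM.

4:25 PM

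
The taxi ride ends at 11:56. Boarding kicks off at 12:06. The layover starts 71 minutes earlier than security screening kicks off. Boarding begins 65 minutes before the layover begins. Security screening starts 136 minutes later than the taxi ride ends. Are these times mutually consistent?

No

Security screening starts at 11:56 + 136 min = 14:12.
The layover starts at 14:12 − 71 min = 13:01.
Boarding starts at 13:01 − 65 min = 11:56.
But boarding is also said to start at 12:06 — a 10-minute conflict.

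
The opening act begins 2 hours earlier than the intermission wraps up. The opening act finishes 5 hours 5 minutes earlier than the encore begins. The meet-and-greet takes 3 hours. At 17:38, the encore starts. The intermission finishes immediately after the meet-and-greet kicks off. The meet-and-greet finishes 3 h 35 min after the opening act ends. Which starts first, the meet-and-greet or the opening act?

The opening act ends at 17:38 − 305 min = 12:33.
The meet-and-greet ends at 12:33 + 215 min = 16:08.
The meet-and-greet starts at 16:08 − 180 min = 13:08.
So the intermission ends at 13:08.
The opening act starts at 13:08 − 120 min = 11:08.
The meet-and-greet starts at 13:08 and the opening act starts at 11:08, so the opening act is first.

the opening act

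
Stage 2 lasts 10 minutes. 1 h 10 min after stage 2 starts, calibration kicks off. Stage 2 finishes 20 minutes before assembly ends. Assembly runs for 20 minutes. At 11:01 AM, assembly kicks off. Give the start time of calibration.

Assembly ends at 11:01 AM + 20 min = 11:21 AM.
Stage 2 ends at 11:21 AM − 20 min = 11:01 AM.
Stage 2 starts at 11:01 AM − 10 min = 10:51 AM.
Calibration starts at 10:51 AM + 70 min = 12:01 PM.

12:01 PM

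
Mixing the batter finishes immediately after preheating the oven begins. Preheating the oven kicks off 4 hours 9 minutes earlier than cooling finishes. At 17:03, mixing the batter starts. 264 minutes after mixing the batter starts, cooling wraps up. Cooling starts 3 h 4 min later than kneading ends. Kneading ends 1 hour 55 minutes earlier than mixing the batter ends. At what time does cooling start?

18:27

Cooling ends at 17:03 + 264 min = 21:27.
Preheating the oven starts at 21:27 − 249 min = 17:18.
So mixing the batter ends at 17:18.
Kneading ends at 17:18 − 115 min = 15:23.
Cooling starts at 15:23 + 184 min = 18:27.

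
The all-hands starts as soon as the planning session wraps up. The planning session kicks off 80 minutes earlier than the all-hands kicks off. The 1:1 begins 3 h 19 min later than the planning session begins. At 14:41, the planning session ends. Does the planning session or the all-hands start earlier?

The all-hands starts at 14:41.
The planning session starts at 14:41 − 80 min = 13:21.
The planning session starts at 13:21 and the all-hands starts at 14:41, so the planning session is first.

the planning session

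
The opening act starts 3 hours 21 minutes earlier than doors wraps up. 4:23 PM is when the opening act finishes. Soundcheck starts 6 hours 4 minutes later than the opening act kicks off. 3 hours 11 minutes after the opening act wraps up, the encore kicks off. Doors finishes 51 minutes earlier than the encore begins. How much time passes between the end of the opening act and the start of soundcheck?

5 h 3 min

The encore starts at 4:23 PM + 191 min = 7:34 PM.
Doors ends at 7:34 PM − 51 min = 6:43 PM.
The opening act starts at 6:43 PM − 201 min = 3:22 PM.
Soundcheck starts at 3:22 PM + 364 min = 9:26 PM.
From 4:23 PM to 9:26 PM is 5 h 3 min.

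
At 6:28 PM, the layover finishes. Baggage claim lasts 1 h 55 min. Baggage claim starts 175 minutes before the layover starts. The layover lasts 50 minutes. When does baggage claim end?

The layover starts at 6:28 PM − 50 min = 5:38 PM.
Baggage claim starts at 5:38 PM − 175 min = 2:43 PM.
Baggage claim ends at 2:43 PM + 115 min = 4:38 PM.

4:38 PM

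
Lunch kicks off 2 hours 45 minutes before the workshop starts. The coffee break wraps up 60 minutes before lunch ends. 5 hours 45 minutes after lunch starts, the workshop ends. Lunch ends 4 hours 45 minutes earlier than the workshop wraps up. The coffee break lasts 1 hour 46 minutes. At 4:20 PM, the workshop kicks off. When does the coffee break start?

Lunch starts at 4:20 PM − 165 min = 1:35 PM.
The workshop ends at 1:35 PM + 345 min = 7:20 PM.
Lunch ends at 7:20 PM − 285 min = 2:35 PM.
The coffee break ends at 2:35 PM − 60 min = 1:35 PM.
The coffee break starts at 1:35 PM − 106 min = 11:49 AM.

11:49 AM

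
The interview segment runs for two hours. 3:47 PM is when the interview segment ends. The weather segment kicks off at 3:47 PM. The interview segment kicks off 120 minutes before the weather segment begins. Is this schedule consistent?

The interview segment starts at 3:47 PM − 120 min = 1:47 PM.
The interview segment ends at 1:47 PM + 120 min = 3:47 PM.
That matches the stated 3:47 PM, so the schedule is consistent.

Yes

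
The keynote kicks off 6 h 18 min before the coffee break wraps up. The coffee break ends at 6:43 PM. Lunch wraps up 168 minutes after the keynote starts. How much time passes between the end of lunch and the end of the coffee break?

The keynote starts at 6:43 PM − 378 min = 12:25 PM.
Lunch ends at 12:25 PM + 168 min = 3:13 PM.
From 3:13 PM to 6:43 PM is 3 hours 30 minutes.

3 hours 30 minutes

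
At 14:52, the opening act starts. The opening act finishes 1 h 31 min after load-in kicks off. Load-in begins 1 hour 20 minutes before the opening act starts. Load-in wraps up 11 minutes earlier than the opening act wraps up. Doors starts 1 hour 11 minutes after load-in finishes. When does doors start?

16:03

Load-in starts at 14:52 − 80 min = 13:32.
The opening act ends at 13:32 + 91 min = 15:03.
Load-in ends at 15:03 − 11 min = 14:52.
Doors starts at 14:52 + 71 min = 16:03.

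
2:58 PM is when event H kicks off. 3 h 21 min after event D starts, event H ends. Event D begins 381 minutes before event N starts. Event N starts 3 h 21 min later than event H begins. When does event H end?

3:19 PM

Event N starts at 2:58 PM + 201 min = 6:19 PM.
Event D starts at 6:19 PM − 381 min = 11:58 AM.
Event H ends at 11:58 AM + 201 min = 3:19 PM.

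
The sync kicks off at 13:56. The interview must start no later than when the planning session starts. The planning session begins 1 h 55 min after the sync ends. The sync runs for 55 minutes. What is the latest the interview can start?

The sync ends at 13:56 + 55 min = 14:51.
The planning session starts at 14:51 + 115 min = 16:46.
The interview is bounded by the planning session, so the latest it can start is 16:46.

16:46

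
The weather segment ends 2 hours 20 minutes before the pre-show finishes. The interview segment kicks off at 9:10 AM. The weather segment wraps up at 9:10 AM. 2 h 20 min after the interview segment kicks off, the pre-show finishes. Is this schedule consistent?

Yes

The pre-show ends at 9:10 AM + 140 min = 11:30 AM.
The weather segment ends at 11:30 AM − 140 min = 9:10 AM.
That matches the stated 9:10 AM, so the schedule is consistent.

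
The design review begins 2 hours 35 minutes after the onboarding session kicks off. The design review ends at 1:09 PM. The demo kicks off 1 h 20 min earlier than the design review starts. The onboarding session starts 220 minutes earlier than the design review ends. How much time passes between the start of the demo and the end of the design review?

145 minutes

The onboarding session starts at 1:09 PM − 220 min = 9:29 AM.
The design review starts at 9:29 AM + 155 min = 12:04 PM.
The demo starts at 12:04 PM − 80 min = 10:44 AM.
From 10:44 AM to 1:09 PM is 145 minutes.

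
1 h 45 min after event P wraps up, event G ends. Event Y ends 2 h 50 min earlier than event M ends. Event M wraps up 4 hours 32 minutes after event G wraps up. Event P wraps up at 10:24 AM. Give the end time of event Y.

1:51 PM

Event G ends at 10:24 AM + 105 min = 12:09 PM.
Event M ends at 12:09 PM + 272 min = 4:41 PM.
Event Y ends at 4:41 PM − 170 min = 1:51 PM.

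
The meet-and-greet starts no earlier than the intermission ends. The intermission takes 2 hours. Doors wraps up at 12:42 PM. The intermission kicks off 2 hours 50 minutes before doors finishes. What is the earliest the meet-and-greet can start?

11:52 AM

The intermission starts at 12:42 PM − 170 min = 9:52 AM.
The intermission ends at 9:52 AM + 120 min = 11:52 AM.
The meet-and-greet is bounded by the intermission, so the earliest it can start is 11:52 AM.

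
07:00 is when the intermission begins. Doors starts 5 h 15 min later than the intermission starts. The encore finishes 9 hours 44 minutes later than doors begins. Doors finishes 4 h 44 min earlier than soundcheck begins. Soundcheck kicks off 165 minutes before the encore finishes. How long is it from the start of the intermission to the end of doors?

Doors starts at 07:00 + 315 min = 12:15.
The encore ends at 12:15 + 584 min = 21:59.
Soundcheck starts at 21:59 − 165 min = 19:14.
Doors ends at 19:14 − 284 min = 14:30.
From 07:00 to 14:30 is 7 h 30 min.

7 h 30 min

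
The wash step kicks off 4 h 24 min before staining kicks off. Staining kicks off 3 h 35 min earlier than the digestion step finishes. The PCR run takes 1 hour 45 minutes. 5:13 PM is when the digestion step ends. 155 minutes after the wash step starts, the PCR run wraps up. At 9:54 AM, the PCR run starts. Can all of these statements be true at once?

No

Staining starts at 5:13 PM − 215 min = 1:38 PM.
The wash step starts at 1:38 PM − 264 min = 9:14 AM.
The PCR run ends at 9:14 AM + 155 min = 11:49 AM.
The PCR run starts at 11:49 AM − 105 min = 10:04 AM.
But the PCR run is also said to start at 9:54 AM — a 10-minute conflict.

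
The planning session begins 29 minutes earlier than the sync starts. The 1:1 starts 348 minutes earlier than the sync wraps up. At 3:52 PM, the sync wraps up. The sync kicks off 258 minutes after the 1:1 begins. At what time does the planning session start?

1:53 PM

The 1:1 starts at 3:52 PM − 348 min = 10:04 AM.
The sync starts at 10:04 AM + 258 min = 2:22 PM.
The planning session starts at 2:22 PM − 29 min = 1:53 PM.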